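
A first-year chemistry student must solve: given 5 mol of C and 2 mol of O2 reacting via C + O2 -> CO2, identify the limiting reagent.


Mole ratio available / coefficient:
  C: 5/1 = 5.000
  O2: 2/1 = 2.000
Smaller ratio is limiting.

O2


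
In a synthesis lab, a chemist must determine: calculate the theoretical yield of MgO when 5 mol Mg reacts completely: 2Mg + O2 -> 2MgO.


Mole ratio MgO:Mg = 2:2
n(MgO) = 5 × 2/2 = 5.000 mol
mass = 5.000 × 40.31 = 201.55 g

201.55 g


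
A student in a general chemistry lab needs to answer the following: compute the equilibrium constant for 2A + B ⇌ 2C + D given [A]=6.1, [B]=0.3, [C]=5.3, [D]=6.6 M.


Kc = [C]^2[D]/([A]^2[B])
= (5.3^2 × 6.6^1)/(6.1^2 × 0.3^1)
= 185.394/11.163
= 16.61

16.61


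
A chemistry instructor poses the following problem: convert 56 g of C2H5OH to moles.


M(C2H5OH) = 46.07 g/mol
n = mass/M = 56/46.07 = 1.2155 mol

1.2155 mol


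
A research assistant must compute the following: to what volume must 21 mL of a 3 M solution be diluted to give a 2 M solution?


C1V1 = C2V2
3 × 21 = 2 × V2
V2 = 63/2 = 31.5 mL

31.5 mL


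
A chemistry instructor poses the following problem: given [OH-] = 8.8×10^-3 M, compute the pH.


pOH = -log10([OH-]) = -log10(8.8×10^-3)
= 3 - log10(8.8) = 2.06
pH = 14 - pOH = 14 - 2.06 = 11.94

11.94


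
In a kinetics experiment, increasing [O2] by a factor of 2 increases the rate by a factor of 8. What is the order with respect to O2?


rate ∝ [O2]^n
2^n = 8 → n = 3
Order in O2: 3

3


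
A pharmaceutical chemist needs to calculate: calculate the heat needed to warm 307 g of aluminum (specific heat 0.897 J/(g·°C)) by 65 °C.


q = mcΔT = 307 × 0.897 × 65
= 17899.64 J

17899.64 J


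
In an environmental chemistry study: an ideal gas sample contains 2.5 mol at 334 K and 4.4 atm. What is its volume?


PV = nRT  (R = 0.08206 L·atm/(mol·K))
V = nRT/P = 2.5×0.08206×334/4.4
= 15.573 L

15.573 L


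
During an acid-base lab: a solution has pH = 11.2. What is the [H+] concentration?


[H+] = 10^(-pH) = 10^(-11.2)
= 6.31×10^-12 M

6.31×10^-12 M


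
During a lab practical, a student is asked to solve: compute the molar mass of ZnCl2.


M(ZnCl2) = 1×65.38 + 2×35.45
= 65.38 + 70.9
= 136.28 g/mol

136.28 g/mol


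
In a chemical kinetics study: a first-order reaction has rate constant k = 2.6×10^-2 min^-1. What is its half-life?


t½ = ln2/k = 0.693147/(2.6×10^-2 min^-1)
= 26.66 min

26.66 min


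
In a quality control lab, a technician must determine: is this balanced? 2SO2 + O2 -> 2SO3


Equation: 2SO2 + O2 -> 2SO3
Check atoms: O: 6=6, S: 2=2
Balanced

Yes, balanced


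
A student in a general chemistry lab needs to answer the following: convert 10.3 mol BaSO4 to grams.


M(BaSO4) = 233.4 g/mol
mass = n × M = 10.3 × 233.4 = 2404.02 g

2404.02 g


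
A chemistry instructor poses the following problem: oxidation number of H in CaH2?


H with a metal (hydride): -1
Oxidation number: -1

-1


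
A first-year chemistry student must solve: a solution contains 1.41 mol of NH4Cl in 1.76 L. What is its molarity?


M = n/V = 1.41/1.76 = 0.801 mol/L

0.801 M


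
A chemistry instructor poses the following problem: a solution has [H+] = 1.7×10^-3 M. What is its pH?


pH = -log10([H+]) = -log10(1.7×10^-3)
= 3 - log10(1.7)
= 3 - 0.23
= 2.77

2.77


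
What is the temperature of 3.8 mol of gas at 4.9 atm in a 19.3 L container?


PV = nRT  (R = 0.08206 L·atm/(mol·K))
T = PV/(nR) = 4.9×19.3/(3.8×0.08206)
= 94.57/0.311828
= 303.28 K

303.28 K


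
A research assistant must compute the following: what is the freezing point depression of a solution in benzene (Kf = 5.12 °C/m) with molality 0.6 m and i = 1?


ΔTf = Kf × m × i
= 5.12 × 0.6 × 1
= 3.072 °C

3.072 °C


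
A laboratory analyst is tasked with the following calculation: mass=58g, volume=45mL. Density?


ρ = mass/volume
= 58/45
= 1.289 g/mL

1.289 g/mL


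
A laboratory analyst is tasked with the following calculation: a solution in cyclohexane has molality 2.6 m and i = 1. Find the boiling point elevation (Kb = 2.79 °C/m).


ΔTb = Kb × m × i
= 2.79 × 2.6 × 1
= 7.254 °C

7.254 °C


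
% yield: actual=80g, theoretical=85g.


% yield = actual/theoretical × 100
= 80/85 × 100
= 94.12%

94.12%


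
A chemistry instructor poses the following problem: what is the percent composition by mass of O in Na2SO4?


M(Na2SO4) = 2×22.99 + 1×32.07 + 4×16.0 = 142.05 g/mol
Mass of O = 4 × 16.0 = 64.00 g/mol
% O = 64.00/142.05 × 100 = 45.05%

45.05%


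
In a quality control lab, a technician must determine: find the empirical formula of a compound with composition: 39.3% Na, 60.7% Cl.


Assume 100 g sample. Moles of each element:
  Na: 39.3/22.99 = 1.709 mol
  Cl: 60.7/35.45 = 1.712 mol
Divide by smallest (1.709):
  Na: 1.709/1.709 = 1.0
  Cl: 1.712/1.709 = 1.0
Empirical formula: NaCl

NaCl


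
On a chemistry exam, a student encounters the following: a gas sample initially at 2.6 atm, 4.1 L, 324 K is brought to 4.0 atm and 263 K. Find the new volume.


P1V1/T1 = P2V2/T2
V2 = P1V1T2/(T1P2)
= 2.6×4.1×263/(324×4.0)
= 2.163 L

2.163 L


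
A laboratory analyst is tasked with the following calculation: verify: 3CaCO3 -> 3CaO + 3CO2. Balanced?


Equation: 3CaCO3 -> 3CaO + 3CO2
Check atoms: C: 3=3, Ca: 3=3, O: 9=9
Balanced

Yes, balanced


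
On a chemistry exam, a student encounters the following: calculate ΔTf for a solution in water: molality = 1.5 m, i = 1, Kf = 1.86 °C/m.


ΔTf = Kf × m × i
= 1.86 × 1.5 × 1
= 2.79 °C

2.79 °C


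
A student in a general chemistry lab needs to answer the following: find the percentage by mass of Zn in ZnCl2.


M(ZnCl2) = 1×65.38 + 2×35.45 = 136.28 g/mol
Mass of Zn = 1 × 65.38 = 65.38 g/mol
% Zn = 65.38/136.28 × 100 = 47.97%

47.97%


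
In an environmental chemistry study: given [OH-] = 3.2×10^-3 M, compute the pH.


pOH = -log10([OH-]) = -log10(3.2×10^-3)
= 3 - log10(3.2) = 2.49
pH = 14 - pOH = 14 - 2.49 = 11.51

11.51


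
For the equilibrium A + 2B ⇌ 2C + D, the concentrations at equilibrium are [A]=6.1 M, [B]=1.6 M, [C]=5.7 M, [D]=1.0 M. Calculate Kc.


Kc = [C]^2[D]/([A][B]^2)
= (5.7^2 × 1.0^1)/(6.1^1 × 1.6^2)
= 32.49/15.616
= 2.081

2.081


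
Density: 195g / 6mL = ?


ρ = mass/volume
= 195/6
= 32.5 g/mL

32.5 g/mL


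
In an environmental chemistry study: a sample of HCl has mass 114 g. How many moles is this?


M(HCl) = 36.46 g/mol
n = mass/M = 114/36.46 = 3.1267 mol

3.1267 mol


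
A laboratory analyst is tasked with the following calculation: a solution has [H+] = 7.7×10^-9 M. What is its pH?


pH = -log10([H+]) = -log10(7.7×10^-9)
= 9 - log10(7.7)
= 9 - 0.89
= 8.11

8.11


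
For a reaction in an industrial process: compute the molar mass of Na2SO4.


M(Na2SO4) = 2×22.99 + 1×32.07 + 4×16.0
= 45.98 + 32.07 + 64.0
= 142.05 g/mol

142.05 g/mol


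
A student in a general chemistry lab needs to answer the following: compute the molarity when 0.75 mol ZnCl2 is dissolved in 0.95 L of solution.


M = n/V = 0.75/0.95 = 0.789 mol/L

0.789 M


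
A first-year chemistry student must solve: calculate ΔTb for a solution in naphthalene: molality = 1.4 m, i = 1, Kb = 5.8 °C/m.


ΔTb = Kb × m × i
= 5.8 × 1.4 × 1
= 8.12 °C

8.12 °C


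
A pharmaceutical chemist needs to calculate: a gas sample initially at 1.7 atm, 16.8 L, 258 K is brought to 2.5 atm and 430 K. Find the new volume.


P1V1/T1 = P2V2/T2
V2 = P1V1T2/(T1P2)
= 1.7×16.8×430/(258×2.5)
= 19.04 L

19.04 L


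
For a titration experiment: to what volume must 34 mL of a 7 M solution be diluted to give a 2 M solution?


C1V1 = C2V2
7 × 34 = 2 × V2
V2 = 238/2 = 119.0 mL

119.0 mL


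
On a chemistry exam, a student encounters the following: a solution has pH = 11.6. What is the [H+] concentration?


[H+] = 10^(-pH) = 10^(-11.6)
= 2.51×10^-12 M

2.51×10^-12 M


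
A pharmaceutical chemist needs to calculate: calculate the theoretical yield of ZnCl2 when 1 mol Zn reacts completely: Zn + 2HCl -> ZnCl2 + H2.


Mole ratio ZnCl2:Zn = 1:1
n(ZnCl2) = 1 × 1/1 = 1.000 mol
mass = 1.000 × 136.28 = 136.28 g

136.28 g


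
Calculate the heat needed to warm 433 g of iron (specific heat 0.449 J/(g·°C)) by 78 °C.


q = mcΔT = 433 × 0.449 × 78
= 15164.53 J

15164.53 J


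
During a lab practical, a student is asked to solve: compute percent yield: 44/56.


% yield = actual/theoretical × 100
= 44/56 × 100
= 78.57%

78.57%


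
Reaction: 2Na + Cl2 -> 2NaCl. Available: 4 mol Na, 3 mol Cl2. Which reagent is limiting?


Mole ratio available / coefficient:
  Na: 4/2 = 2.000
  Cl2: 3/1 = 3.000
Smaller ratio is limiting.

Na


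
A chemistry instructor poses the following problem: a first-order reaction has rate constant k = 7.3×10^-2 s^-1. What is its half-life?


t½ = ln2/k = 0.693147/(7.3×10^-2 s^-1)
= 9.495 s

9.495 s


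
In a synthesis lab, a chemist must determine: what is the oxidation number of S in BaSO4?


(+2) + x + 4(-2) = 0, so x = +6
Oxidation number: +6

+6


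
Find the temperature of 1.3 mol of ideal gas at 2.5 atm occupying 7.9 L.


PV = nRT  (R = 0.08206 L·atm/(mol·K))
T = PV/(nR) = 2.5×7.9/(1.3×0.08206)
= 19.75/0.106678
= 185.14 K

185.14 K


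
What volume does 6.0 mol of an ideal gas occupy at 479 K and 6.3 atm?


PV = nRT  (R = 0.08206 L·atm/(mol·K))
V = nRT/P = 6.0×0.08206×479/6.3
= 37.435 L

37.435 L


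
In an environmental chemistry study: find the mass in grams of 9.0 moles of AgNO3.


M(AgNO3) = 169.88 g/mol
mass = n × M = 9.0 × 169.88 = 1528.92 g

1528.92 g


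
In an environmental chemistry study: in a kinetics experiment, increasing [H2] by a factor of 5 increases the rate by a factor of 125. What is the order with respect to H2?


rate ∝ [H2]^n
5^n = 125 → n = 3
Order in H2: 3

3


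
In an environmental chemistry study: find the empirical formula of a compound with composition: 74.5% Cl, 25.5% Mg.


Assume 100 g sample. Moles of each element:
  Cl: 74.5/35.45 = 2.102 mol
  Mg: 25.5/24.31 = 1.049 mol
Divide by smallest (1.049):
  Cl: 2.102/1.049 = 2.0
  Mg: 1.049/1.049 = 1.0
Empirical formula: MgCl2

MgCl2


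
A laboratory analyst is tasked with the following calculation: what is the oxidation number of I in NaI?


halide: -1
Oxidation number: -1

-1


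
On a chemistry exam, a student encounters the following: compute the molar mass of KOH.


M(KOH) = 1×39.1 + 1×16.0 + 1×1.008
= 39.1 + 16.0 + 1.01
= 56.11 g/mol

56.11 g/mol


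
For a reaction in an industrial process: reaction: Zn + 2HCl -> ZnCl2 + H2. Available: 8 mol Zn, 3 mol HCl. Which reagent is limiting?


Mole ratio available / coefficient:
  Zn: 8/1 = 8.000
  HCl: 3/2 = 1.500
Smaller ratio is limiting.

HCl


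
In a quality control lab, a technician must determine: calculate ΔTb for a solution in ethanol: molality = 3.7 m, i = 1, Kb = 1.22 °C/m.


ΔTb = Kb × m × i
= 1.22 × 3.7 × 1
= 4.514 °C

4.514 °C


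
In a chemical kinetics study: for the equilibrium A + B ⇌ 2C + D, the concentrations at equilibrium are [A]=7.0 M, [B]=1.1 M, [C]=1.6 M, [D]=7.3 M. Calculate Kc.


Kc = [C]^2[D]/([A][B])
= (1.6^2 × 7.3^1)/(7.0^1 × 1.1^1)
= 18.688/7.7
= 2.427

2.427


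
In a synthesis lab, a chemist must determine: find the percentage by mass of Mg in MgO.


M(MgO) = 1×24.31 + 1×16.0 = 40.31 g/mol
Mass of Mg = 1 × 24.31 = 24.31 g/mol
% Mg = 24.31/40.31 × 100 = 60.31%

60.31%


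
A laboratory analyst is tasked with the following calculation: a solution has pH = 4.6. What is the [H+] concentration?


[H+] = 10^(-pH) = 10^(-4.6)
= 2.51×10^-5 M

2.51×10^-5 M


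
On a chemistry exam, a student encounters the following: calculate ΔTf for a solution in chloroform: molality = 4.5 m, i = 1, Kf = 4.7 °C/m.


ΔTf = Kf × m × i
= 4.7 × 4.5 × 1
= 21.15 °C

21.15 °C


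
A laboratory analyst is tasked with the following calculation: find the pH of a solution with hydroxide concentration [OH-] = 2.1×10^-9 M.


pOH = -log10([OH-]) = -log10(2.1×10^-9)
= 9 - log10(2.1) = 8.68
pH = 14 - pOH = 14 - 8.68 = 5.32

5.32


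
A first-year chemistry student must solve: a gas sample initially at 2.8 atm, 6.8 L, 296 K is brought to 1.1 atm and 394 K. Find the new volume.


P1V1/T1 = P2V2/T2
V2 = P1V1T2/(T1P2)
= 2.8×6.8×394/(296×1.1)
= 23.04 L

23.04 L


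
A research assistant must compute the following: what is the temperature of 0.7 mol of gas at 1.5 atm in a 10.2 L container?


PV = nRT  (R = 0.08206 L·atm/(mol·K))
T = PV/(nR) = 1.5×10.2/(0.7×0.08206)
= 15.30/0.057442
= 266.36 K

266.36 K


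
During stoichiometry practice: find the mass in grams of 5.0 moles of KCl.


M(KCl) = 74.55 g/mol
mass = n × M = 5.0 × 74.55 = 372.75 g

372.75 g


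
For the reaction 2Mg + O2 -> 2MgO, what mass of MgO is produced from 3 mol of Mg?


Mole ratio MgO:Mg = 2:2
n(MgO) = 3 × 2/2 = 3.000 mol
mass = 3.000 × 40.31 = 120.93 g

120.93 g


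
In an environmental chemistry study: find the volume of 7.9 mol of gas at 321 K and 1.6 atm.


PV = nRT  (R = 0.08206 L·atm/(mol·K))
V = nRT/P = 7.9×0.08206×321/1.6
= 130.06 L

130.06 L


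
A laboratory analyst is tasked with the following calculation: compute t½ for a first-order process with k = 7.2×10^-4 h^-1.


t½ = ln2/k = 0.693147/(7.2×10^-4 h^-1)
= 962.7 h

962.7 h


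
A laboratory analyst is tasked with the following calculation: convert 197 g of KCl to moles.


M(KCl) = 74.55 g/mol
n = mass/M = 197/74.55 = 2.6425 mol

2.6425 mol


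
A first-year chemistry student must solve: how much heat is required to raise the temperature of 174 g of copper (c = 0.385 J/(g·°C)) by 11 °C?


q = mcΔT = 174 × 0.385 × 11
= 736.89 J

736.89 J


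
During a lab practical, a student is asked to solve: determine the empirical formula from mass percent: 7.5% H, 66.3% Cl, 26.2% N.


Assume 100 g sample. Moles of each element:
  H: 7.5/1.008 = 7.44 mol
  Cl: 66.3/35.45 = 1.87 mol
  N: 26.2/14.01 = 1.87 mol
Divide by smallest (1.87):
  H: 7.44/1.87 = 3.98
  Cl: 1.87/1.87 = 1.0
  N: 1.87/1.87 = 1.0
Empirical formula: NH4Cl

NH4Cl


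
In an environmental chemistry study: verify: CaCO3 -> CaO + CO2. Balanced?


Equation: CaCO3 -> CaO + CO2
Check atoms: C: 1=1, Ca: 1=1, O: 3=3
Balanced

Yes, balanced


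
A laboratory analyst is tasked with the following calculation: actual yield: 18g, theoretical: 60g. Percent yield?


% yield = actual/theoretical × 100
= 18/60 × 100
= 30.0%

30.0%


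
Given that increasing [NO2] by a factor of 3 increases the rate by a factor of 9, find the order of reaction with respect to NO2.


rate ∝ [NO2]^n
3^n = 9 → n = 2
Order in NO2: 2

2


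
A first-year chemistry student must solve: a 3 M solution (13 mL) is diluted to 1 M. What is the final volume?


C1V1 = C2V2
3 × 13 = 1 × V2
V2 = 39/1 = 39.0 mL

39.0 mL


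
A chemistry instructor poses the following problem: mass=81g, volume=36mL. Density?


ρ = mass/volume
= 81/36
= 2.25 g/mL

2.25 g/mL


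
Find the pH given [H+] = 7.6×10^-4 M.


pH = -log10([H+]) = -log10(7.6×10^-4)
= 4 - log10(7.6)
= 4 - 0.88
= 3.12

3.12


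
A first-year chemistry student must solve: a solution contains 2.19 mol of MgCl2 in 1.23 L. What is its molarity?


M = n/V = 2.19/1.23 = 1.780 mol/L

1.780 M


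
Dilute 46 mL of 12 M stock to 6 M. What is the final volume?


C1V1 = C2V2
12 × 46 = 6 × V2
V2 = 552/6 = 92.0 mL

92.0 mL


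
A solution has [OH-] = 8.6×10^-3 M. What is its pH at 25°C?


pOH = -log10([OH-]) = -log10(8.6×10^-3)
= 3 - log10(8.6) = 2.07
pH = 14 - pOH = 14 - 2.07 = 11.93

11.93


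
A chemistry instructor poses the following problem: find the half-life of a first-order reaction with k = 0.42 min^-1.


t½ = ln2/k = 0.693147/(0.42 min^-1)
= 1.650 min

1.650 min


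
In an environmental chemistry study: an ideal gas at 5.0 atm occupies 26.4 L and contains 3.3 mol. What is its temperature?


PV = nRT  (R = 0.08206 L·atm/(mol·K))
T = PV/(nR) = 5.0×26.4/(3.3×0.08206)
= 132.00/0.270798
= 487.45 K

487.45 K


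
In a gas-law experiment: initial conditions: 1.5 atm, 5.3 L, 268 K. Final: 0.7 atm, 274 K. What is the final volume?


P1V1/T1 = P2V2/T2
V2 = P1V1T2/(T1P2)
= 1.5×5.3×274/(268×0.7)
= 11.611 L

11.611 L


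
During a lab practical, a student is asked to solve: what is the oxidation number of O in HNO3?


O is usually -2
Oxidation number: -2

-2


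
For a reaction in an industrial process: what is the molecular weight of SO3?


M(SO3) = 1×32.07 + 3×16.0
= 32.07 + 48.0
= 80.07 g/mol

80.07 g/mol


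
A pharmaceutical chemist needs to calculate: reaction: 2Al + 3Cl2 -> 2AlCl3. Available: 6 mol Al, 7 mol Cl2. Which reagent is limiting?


Mole ratio available / coefficient:
  Al: 6/2 = 3.000
  Cl2: 7/3 = 2.333
Smaller ratio is limiting.

Cl2


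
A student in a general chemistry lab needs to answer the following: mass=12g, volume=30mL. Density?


ρ = mass/volume
= 12/30
= 0.4 g/mL

0.4 g/mL


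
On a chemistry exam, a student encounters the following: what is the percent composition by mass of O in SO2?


M(SO2) = 1×32.07 + 2×16.0 = 64.07 g/mol
Mass of O = 2 × 16.0 = 32.00 g/mol
% O = 32.00/64.07 × 100 = 49.95%

49.95%


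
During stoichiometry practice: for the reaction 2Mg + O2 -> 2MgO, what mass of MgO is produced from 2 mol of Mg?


Mole ratio MgO:Mg = 2:2
n(MgO) = 2 × 2/2 = 2.000 mol
mass = 2.000 × 40.31 = 80.62 g

80.62 g


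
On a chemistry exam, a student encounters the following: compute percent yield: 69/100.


% yield = actual/theoretical × 100
= 69/100 × 100
= 69.0%

69.0%


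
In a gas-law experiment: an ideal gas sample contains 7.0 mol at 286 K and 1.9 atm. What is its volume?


PV = nRT  (R = 0.08206 L·atm/(mol·K))
V = nRT/P = 7.0×0.08206×286/1.9
= 86.465 L

86.465 L


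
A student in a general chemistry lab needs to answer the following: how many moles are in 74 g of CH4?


M(CH4) = 16.04 g/mol
n = mass/M = 74/16.04 = 4.6135 mol

4.6135 mol


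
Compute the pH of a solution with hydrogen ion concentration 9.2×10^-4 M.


pH = -log10([H+]) = -log10(9.2×10^-4)
= 4 - log10(9.2)
= 4 - 0.96
= 3.04

3.04


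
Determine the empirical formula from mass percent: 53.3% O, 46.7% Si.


Assume 100 g sample. Moles of each element:
  O: 53.3/16.0 = 3.331 mol
  Si: 46.7/28.09 = 1.663 mol
Divide by smallest (1.663):
  O: 3.331/1.663 = 2.0
  Si: 1.663/1.663 = 1.0
Empirical formula: SiO2

SiO2


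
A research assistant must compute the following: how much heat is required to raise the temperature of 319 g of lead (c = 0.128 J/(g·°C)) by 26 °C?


q = mcΔT = 319 × 0.128 × 26
= 1061.63 J

1061.63 J


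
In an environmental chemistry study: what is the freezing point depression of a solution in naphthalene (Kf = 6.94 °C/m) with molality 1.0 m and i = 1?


ΔTf = Kf × m × i
= 6.94 × 1.0 × 1
= 6.94 °C

6.94 °C


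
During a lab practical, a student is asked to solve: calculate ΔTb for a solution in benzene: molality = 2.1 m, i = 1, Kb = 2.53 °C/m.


ΔTb = Kb × m × i
= 2.53 × 2.1 × 1
= 5.313 °C

5.313 °C


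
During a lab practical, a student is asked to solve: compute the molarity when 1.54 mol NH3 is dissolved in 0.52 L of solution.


M = n/V = 1.54/0.52 = 2.962 mol/L

2.962 M


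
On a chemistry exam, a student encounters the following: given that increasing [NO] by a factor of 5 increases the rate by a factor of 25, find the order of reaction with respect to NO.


rate ∝ [NO]^n
5^n = 25 → n = 2
Order in NO: 2

2


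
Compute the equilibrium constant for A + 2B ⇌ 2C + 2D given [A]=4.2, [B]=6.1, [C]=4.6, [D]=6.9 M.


Kc = [C]^2[D]^2/([A][B]^2)
= (4.6^2 × 6.9^2)/(4.2^1 × 6.1^2)
= 1007.4276/156.282
= 6.446

6.446


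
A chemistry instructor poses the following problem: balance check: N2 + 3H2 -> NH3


Equation: N2 + 3H2 -> NH3
Check atoms: H: 6≠3, N: 2≠1
Not balanced

No, not balanced


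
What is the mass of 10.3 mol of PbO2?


M(PbO2) = 239.2 g/mol
mass = n × M = 10.3 × 239.2 = 2463.76 g

2463.76 g


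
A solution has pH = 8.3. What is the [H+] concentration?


[H+] = 10^(-pH) = 10^(-8.3)
= 5.01×10^-9 M

5.01×10^-9 M


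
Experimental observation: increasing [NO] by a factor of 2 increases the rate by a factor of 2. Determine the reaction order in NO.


rate ∝ [NO]^n
2^n = 2 → n = 1
Order in NO: 1

1


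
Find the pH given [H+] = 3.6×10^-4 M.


pH = -log10([H+]) = -log10(3.6×10^-4)
= 4 - log10(3.6)
= 4 - 0.56
= 3.44

3.44


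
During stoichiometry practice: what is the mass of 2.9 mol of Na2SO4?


M(Na2SO4) = 142.05 g/mol
mass = n × M = 2.9 × 142.05 = 411.95 g

411.95 g


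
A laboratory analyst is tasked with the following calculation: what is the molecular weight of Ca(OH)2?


M(Ca(OH)2) = 1×40.08 + 2×16.0 + 2×1.008
= 40.08 + 32.0 + 2.02
= 74.1 g/mol

74.1 g/mol


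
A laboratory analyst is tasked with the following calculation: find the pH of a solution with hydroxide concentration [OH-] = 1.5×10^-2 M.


pOH = -log10([OH-]) = -log10(1.5×10^-2)
= 2 - log10(1.5) = 1.82
pH = 14 - pOH = 14 - 1.82 = 12.18

12.18


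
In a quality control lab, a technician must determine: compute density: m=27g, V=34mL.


ρ = mass/volume
= 27/34
= 0.794 g/mL

0.794 g/mL


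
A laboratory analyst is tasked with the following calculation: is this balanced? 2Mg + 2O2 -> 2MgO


Equation: 2Mg + 2O2 -> 2MgO
Check atoms: Mg: 2=2, O: 4≠2
Not balanced

No, not balanced


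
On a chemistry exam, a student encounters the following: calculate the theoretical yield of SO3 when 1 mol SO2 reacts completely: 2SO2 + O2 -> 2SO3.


Mole ratio SO3:SO2 = 2:2
n(SO3) = 1 × 2/2 = 1.000 mol
mass = 1.000 × 80.07 = 80.07 g

80.07 g


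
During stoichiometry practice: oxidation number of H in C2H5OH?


H is +1 with nonmetals
Oxidation number: +1

+1


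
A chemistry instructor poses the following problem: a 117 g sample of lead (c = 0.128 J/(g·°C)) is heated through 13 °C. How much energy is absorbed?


q = mcΔT = 117 × 0.128 × 13
= 194.69 J

194.69 J


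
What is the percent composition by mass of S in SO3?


M(SO3) = 1×32.07 + 3×16.0 = 80.07 g/mol
Mass of S = 1 × 32.07 = 32.07 g/mol
% S = 32.07/80.07 × 100 = 40.05%

40.05%


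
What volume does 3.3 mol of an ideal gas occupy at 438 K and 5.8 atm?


PV = nRT  (R = 0.08206 L·atm/(mol·K))
V = nRT/P = 3.3×0.08206×438/5.8
= 20.45 L

20.45 L


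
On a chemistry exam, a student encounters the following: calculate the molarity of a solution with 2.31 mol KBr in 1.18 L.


M = n/V = 2.31/1.18 = 1.958 mol/L

1.958 M


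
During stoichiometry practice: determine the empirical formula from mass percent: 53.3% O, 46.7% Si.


Assume 100 g sample. Moles of each element:
  O: 53.3/16.0 = 3.331 mol
  Si: 46.7/28.09 = 1.663 mol
Divide by smallest (1.663):
  O: 3.331/1.663 = 2.0
  Si: 1.663/1.663 = 1.0
Empirical formula: SiO2

SiO2


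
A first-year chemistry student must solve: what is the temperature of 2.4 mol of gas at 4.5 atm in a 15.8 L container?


PV = nRT  (R = 0.08206 L·atm/(mol·K))
T = PV/(nR) = 4.5×15.8/(2.4×0.08206)
= 71.10/0.196944
= 361.02 K

361.02 K


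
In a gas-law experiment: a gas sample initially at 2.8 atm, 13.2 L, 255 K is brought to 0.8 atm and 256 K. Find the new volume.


P1V1/T1 = P2V2/T2
V2 = P1V1T2/(T1P2)
= 2.8×13.2×256/(255×0.8)
= 46.381 L

46.381 L


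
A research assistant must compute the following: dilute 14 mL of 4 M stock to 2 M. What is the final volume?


C1V1 = C2V2
4 × 14 = 2 × V2
V2 = 56/2 = 28.0 mL

28.0 mL


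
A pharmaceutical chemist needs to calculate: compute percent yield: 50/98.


% yield = actual/theoretical × 100
= 50/98 × 100
= 51.02%

51.02%


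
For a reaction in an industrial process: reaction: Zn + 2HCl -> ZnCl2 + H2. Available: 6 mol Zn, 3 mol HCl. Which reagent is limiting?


Mole ratio available / coefficient:
  Zn: 6/1 = 6.000
  HCl: 3/2 = 1.500
Smaller ratio is limiting.

HCl


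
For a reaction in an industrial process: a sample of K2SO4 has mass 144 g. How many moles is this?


M(K2SO4) = 174.27 g/mol
n = mass/M = 144/174.27 = 0.8263 mol

0.8263 mol


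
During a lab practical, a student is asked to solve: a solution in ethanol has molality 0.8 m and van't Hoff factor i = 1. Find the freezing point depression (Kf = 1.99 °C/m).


ΔTf = Kf × m × i
= 1.99 × 0.8 × 1
= 1.592 °C

1.592 °C


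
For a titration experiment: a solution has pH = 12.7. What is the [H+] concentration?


[H+] = 10^(-pH) = 10^(-12.7)
= 2.0×10^-13 M

2.0×10^-13 M


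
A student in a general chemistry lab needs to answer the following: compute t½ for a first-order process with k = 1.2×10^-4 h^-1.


t½ = ln2/k = 0.693147/(1.2×10^-4 h^-1)
= 5776 h

5776 h


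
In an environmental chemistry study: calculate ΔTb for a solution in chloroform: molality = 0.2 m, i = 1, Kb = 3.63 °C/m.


ΔTb = Kb × m × i
= 3.63 × 0.2 × 1
= 0.726 °C

0.726 °C


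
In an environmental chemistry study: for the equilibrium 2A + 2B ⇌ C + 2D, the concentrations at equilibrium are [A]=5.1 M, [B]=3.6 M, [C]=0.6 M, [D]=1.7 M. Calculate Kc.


Kc = [C][D]^2/([A]^2[B]^2)
= (0.6^1 × 1.7^2)/(5.1^2 × 3.6^2)
= 1.734/337.0896
= 0.005144

0.005144


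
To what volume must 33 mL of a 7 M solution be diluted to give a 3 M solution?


C1V1 = C2V2
7 × 33 = 3 × V2
V2 = 231/3 = 77.0 mL

77.0 mL


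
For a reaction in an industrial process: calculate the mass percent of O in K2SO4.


M(K2SO4) = 2×39.1 + 1×32.07 + 4×16.0 = 174.27 g/mol
Mass of O = 4 × 16.0 = 64.00 g/mol
% O = 64.00/174.27 × 100 = 36.72%

36.72%


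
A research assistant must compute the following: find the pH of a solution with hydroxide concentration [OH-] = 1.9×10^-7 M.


pOH = -log10([OH-]) = -log10(1.9×10^-7)
= 7 - log10(1.9) = 6.72
pH = 14 - pOH = 14 - 6.72 = 7.28

7.28


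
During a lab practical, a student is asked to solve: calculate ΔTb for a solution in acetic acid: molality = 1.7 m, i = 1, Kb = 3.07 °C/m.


ΔTb = Kb × m × i
= 3.07 × 1.7 × 1
= 5.219 °C

5.219 °C


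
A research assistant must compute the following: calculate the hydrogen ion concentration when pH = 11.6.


[H+] = 10^(-pH) = 10^(-11.6)
= 2.51×10^-12 M

2.51×10^-12 M


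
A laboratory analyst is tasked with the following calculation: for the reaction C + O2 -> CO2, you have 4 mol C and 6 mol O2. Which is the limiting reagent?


Mole ratio available / coefficient:
  C: 4/1 = 4.000
  O2: 6/1 = 6.000
Smaller ratio is limiting.

C


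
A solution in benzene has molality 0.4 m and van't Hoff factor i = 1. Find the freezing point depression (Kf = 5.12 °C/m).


ΔTf = Kf × m × i
= 5.12 × 0.4 × 1
= 2.048 °C

2.048 °C


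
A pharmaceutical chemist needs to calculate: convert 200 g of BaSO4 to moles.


M(BaSO4) = 233.4 g/mol
n = mass/M = 200/233.4 = 0.8569 mol

0.8569 mol


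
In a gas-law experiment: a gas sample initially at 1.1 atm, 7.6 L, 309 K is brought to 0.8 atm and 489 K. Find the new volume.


P1V1/T1 = P2V2/T2
V2 = P1V1T2/(T1P2)
= 1.1×7.6×489/(309×0.8)
= 16.537 L

16.537 L


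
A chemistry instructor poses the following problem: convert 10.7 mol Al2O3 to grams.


M(Al2O3) = 101.96 g/mol
mass = n × M = 10.7 × 101.96 = 1090.97 g

1090.97 g


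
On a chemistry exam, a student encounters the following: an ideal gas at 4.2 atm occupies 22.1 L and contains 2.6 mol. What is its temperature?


PV = nRT  (R = 0.08206 L·atm/(mol·K))
T = PV/(nR) = 4.2×22.1/(2.6×0.08206)
= 92.82/0.213356
= 435.05 K

435.05 K


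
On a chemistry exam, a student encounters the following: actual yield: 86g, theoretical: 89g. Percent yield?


% yield = actual/theoretical × 100
= 86/89 × 100
= 96.63%

96.63%


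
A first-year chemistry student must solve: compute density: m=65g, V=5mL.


ρ = mass/volume
= 65/5
= 13.0 g/mL

13.0 g/mL


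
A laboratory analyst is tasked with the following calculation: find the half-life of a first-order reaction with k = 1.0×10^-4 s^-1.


t½ = ln2/k = 0.693147/(1.0×10^-4 s^-1)
= 6931 s

6931 s


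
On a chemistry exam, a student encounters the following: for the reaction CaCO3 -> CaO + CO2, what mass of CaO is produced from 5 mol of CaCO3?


Mole ratio CaO:CaCO3 = 1:1
n(CaO) = 5 × 1/1 = 5.000 mol
mass = 5.000 × 56.08 = 280.4 g

280.4 g


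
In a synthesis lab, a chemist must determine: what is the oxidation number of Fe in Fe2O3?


2x + 3(-2) = 0, so x = +3
Oxidation number: +3

+3


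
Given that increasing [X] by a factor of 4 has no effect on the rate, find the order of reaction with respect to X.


rate ∝ [X]^n
rate ∝ [X]^0
Order in X: 0

0


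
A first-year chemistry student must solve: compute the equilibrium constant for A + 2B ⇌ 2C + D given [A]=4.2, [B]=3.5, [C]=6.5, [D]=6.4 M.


Kc = [C]^2[D]/([A][B]^2)
= (6.5^2 × 6.4^1)/(4.2^1 × 3.5^2)
= 270.4/51.45
= 5.256

5.256


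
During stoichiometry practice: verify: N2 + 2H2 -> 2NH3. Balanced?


Equation: N2 + 2H2 -> 2NH3
Check atoms: H: 4≠6, N: 2=2
Not balanced

No, not balanced


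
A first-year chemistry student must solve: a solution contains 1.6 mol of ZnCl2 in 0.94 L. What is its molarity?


M = n/V = 1.6/0.94 = 1.702 mol/L

1.702 M


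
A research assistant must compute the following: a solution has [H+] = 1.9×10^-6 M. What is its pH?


pH = -log10([H+]) = -log10(1.9×10^-6)
= 6 - log10(1.9)
= 6 - 0.28
= 5.72

5.72


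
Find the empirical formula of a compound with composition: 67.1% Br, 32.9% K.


Assume 100 g sample. Moles of each element:
  Br: 67.1/79.9 = 0.84 mol
  K: 32.9/39.1 = 0.841 mol
Divide by smallest (0.84):
  Br: 0.84/0.84 = 1.0
  K: 0.841/0.84 = 1.0
Empirical formula: KBr

KBr


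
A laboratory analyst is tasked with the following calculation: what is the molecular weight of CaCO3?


M(CaCO3) = 1×40.08 + 1×12.01 + 3×16.0
= 40.08 + 12.01 + 48.0
= 100.09 g/mol

100.09 g/mol


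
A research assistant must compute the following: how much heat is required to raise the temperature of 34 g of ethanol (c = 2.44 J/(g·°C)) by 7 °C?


q = mcΔT = 34 × 2.44 × 7
= 580.72 J

580.72 J


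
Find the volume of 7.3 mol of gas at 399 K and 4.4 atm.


PV = nRT  (R = 0.08206 L·atm/(mol·K))
V = nRT/P = 7.3×0.08206×399/4.4
= 54.322 L

54.322 L


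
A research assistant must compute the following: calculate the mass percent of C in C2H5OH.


M(C2H5OH) = 2×12.01 + 6×1.008 + 1×16.0 = 46.068 g/mol
Mass of C = 2 × 12.01 = 24.02 g/mol
% C = 24.02/46.068 × 100 = 52.14%

52.14%


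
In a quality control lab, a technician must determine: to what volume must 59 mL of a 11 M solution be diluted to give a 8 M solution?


C1V1 = C2V2
11 × 59 = 8 × V2
V2 = 649/8 = 81.12 mL

81.12 mL


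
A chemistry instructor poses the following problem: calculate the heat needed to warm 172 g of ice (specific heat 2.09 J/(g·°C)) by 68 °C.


q = mcΔT = 172 × 2.09 × 68
= 24444.64 J

24444.64 J


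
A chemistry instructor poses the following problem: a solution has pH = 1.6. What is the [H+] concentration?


[H+] = 10^(-pH) = 10^(-1.6)
= 2.51×10^-2 M

2.51×10^-2 M


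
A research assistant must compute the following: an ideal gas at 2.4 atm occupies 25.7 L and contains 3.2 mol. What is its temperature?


PV = nRT  (R = 0.08206 L·atm/(mol·K))
T = PV/(nR) = 2.4×25.7/(3.2×0.08206)
= 61.68/0.262592
= 234.89 K

234.89 K


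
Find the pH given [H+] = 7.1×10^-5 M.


pH = -log10([H+]) = -log10(7.1×10^-5)
= 5 - log10(7.1)
= 5 - 0.85
= 4.15

4.15


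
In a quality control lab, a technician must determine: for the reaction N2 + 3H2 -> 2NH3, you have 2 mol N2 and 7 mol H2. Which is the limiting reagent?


Mole ratio available / coefficient:
  N2: 2/1 = 2.000
  H2: 7/3 = 2.333
Smaller ratio is limiting.

N2


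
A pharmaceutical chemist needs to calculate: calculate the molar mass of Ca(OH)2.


M(Ca(OH)2) = 1×40.08 + 2×16.0 + 2×1.008
= 40.08 + 32.0 + 2.02
= 74.1 g/mol

74.1 g/mol


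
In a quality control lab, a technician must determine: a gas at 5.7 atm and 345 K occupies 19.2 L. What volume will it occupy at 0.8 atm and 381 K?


P1V1/T1 = P2V2/T2
V2 = P1V1T2/(T1P2)
= 5.7×19.2×381/(345×0.8)
= 151.075 L

151.075 L


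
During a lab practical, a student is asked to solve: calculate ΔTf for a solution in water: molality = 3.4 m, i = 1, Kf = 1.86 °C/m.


ΔTf = Kf × m × i
= 1.86 × 3.4 × 1
= 6.324 °C

6.324 °C


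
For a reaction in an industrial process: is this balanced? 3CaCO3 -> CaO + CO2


Equation: 3CaCO3 -> CaO + CO2
Check atoms: C: 3≠1, Ca: 3≠1, O: 9≠3
Not balanced

No, not balanced


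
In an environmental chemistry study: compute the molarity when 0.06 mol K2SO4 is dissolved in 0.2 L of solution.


M = n/V = 0.06/0.2 = 0.300 mol/L

0.300 M


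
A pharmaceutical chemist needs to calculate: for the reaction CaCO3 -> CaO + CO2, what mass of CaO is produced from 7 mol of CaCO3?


Mole ratio CaO:CaCO3 = 1:1
n(CaO) = 7 × 1/1 = 7.000 mol
mass = 7.000 × 56.08 = 392.56 g

392.56 g


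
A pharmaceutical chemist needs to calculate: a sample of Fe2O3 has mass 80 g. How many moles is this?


M(Fe2O3) = 159.7 g/mol
n = mass/M = 80/159.7 = 0.5009 mol

0.5009 mol


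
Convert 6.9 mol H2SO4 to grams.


M(H2SO4) = 98.09 g/mol
mass = n × M = 6.9 × 98.09 = 676.82 g

676.82 g


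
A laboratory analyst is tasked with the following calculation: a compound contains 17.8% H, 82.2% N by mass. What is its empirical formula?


Assume 100 g sample. Moles of each element:
  H: 17.8/1.008 = 17.659 mol
  N: 82.2/14.01 = 5.867 mol
Divide by smallest (5.867):
  H: 17.659/5.867 = 3.01
  N: 5.867/5.867 = 1.0
Empirical formula: NH3

NH3


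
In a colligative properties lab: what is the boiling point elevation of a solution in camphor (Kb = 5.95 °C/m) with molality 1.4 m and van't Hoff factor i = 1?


ΔTb = Kb × m × i
= 5.95 × 1.4 × 1
= 8.33 °C

8.33 °C


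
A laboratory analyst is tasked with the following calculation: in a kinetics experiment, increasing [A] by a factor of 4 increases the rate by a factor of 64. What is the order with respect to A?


rate ∝ [A]^n
4^n = 64 → n = 3
Order in A: 3

3


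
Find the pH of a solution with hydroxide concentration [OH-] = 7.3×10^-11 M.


pOH = -log10([OH-]) = -log10(7.3×10^-11)
= 11 - log10(7.3) = 10.14
pH = 14 - pOH = 14 - 10.14 = 3.86

3.86


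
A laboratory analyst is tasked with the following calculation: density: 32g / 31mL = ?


ρ = mass/volume
= 32/31
= 1.032 g/mL

1.032 g/mL


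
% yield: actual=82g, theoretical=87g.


% yield = actual/theoretical × 100
= 82/87 × 100
= 94.25%

94.25%


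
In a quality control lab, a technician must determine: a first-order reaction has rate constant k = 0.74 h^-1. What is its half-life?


t½ = ln2/k = 0.693147/(0.74 h^-1)
= 0.9367 h

0.9367 h


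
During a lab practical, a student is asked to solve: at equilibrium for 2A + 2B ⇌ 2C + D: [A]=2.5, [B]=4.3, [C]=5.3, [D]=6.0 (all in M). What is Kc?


Kc = [C]^2[D]/([A]^2[B]^2)
= (5.3^2 × 6.0^1)/(2.5^2 × 4.3^2)
= 168.54/115.5625
= 1.458

1.458


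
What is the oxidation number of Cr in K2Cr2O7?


2(+1) + 2x + 7(-2) = 0, so x = +6
Oxidation number: +6

+6


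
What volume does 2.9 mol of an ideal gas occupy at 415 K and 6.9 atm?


PV = nRT  (R = 0.08206 L·atm/(mol·K))
V = nRT/P = 2.9×0.08206×415/6.9
= 14.313 L

14.313 L


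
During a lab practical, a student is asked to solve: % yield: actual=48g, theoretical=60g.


% yield = actual/theoretical × 100
= 48/60 × 100
= 80.0%

80.0%


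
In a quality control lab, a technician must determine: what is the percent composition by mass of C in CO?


M(CO) = 1×12.01 + 1×16.0 = 28.01 g/mol
Mass of C = 1 × 12.01 = 12.01 g/mol
% C = 12.01/28.01 × 100 = 42.88%

42.88%


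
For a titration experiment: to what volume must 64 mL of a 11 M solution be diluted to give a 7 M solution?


C1V1 = C2V2
11 × 64 = 7 × V2
V2 = 704/7 = 100.57 mL

100.57 mL


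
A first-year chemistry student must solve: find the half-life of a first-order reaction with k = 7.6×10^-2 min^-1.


t½ = ln2/k = 0.693147/(7.6×10^-2 min^-1)
= 9.120 min

9.120 min


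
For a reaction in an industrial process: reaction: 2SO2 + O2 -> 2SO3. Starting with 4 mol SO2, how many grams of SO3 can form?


Mole ratio SO3:SO2 = 2:2
n(SO3) = 4 × 2/2 = 4.000 mol
mass = 4.000 × 80.07 = 320.28 g

320.28 g


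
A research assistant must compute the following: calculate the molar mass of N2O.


M(N2O) = 2×14.01 + 1×16.0
= 28.02 + 16.0
= 44.02 g/mol

44.02 g/mol


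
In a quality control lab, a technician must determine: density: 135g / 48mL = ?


ρ = mass/volume
= 135/48
= 2.812 g/mL

2.812 g/mL


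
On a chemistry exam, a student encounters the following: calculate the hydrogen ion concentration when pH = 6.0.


[H+] = 10^(-pH) = 10^(-6.0)
= 1.0×10^-6 M

1.0×10^-6 M


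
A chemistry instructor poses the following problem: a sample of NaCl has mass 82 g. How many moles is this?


M(NaCl) = 58.44 g/mol
n = mass/M = 82/58.44 = 1.4031 mol

1.4031 mol


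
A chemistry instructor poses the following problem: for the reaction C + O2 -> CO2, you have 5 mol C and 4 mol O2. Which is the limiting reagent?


Mole ratio available / coefficient:
  C: 5/1 = 5.000
  O2: 4/1 = 4.000
Smaller ratio is limiting.

O2


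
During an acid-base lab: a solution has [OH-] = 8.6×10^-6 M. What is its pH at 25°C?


pOH = -log10([OH-]) = -log10(8.6×10^-6)
= 6 - log10(8.6) = 5.07
pH = 14 - pOH = 14 - 5.07 = 8.93

8.93


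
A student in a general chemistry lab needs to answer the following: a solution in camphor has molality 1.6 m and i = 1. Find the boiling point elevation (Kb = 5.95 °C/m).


ΔTb = Kb × m × i
= 5.95 × 1.6 × 1
= 9.52 °C

9.52 °C


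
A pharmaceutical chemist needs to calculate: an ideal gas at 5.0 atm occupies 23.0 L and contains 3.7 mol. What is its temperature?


PV = nRT  (R = 0.08206 L·atm/(mol·K))
T = PV/(nR) = 5.0×23.0/(3.7×0.08206)
= 115.00/0.303622
= 378.76 K

378.76 K


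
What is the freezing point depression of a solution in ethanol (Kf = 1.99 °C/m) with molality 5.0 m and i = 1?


ΔTf = Kf × m × i
= 1.99 × 5.0 × 1
= 9.95 °C

9.95 °C


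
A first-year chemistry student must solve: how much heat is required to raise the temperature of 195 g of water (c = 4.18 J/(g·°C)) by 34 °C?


q = mcΔT = 195 × 4.18 × 34
= 27713.40 J

27713.40 J


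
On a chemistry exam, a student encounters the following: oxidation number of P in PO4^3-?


x + 4(-2) = -3, so x = +5
Oxidation number: +5

+5


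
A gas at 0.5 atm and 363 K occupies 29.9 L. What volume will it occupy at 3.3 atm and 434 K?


P1V1/T1 = P2V2/T2
V2 = P1V1T2/(T1P2)
= 0.5×29.9×434/(363×3.3)
= 5.416 L

5.416 L


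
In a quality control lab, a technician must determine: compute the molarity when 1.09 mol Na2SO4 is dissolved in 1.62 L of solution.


M = n/V = 1.09/1.62 = 0.673 mol/L

0.673 M


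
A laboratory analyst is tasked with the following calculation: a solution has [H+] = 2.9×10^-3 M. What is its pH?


pH = -log10([H+]) = -log10(2.9×10^-3)
= 3 - log10(2.9)
= 3 - 0.46
= 2.54

2.54
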